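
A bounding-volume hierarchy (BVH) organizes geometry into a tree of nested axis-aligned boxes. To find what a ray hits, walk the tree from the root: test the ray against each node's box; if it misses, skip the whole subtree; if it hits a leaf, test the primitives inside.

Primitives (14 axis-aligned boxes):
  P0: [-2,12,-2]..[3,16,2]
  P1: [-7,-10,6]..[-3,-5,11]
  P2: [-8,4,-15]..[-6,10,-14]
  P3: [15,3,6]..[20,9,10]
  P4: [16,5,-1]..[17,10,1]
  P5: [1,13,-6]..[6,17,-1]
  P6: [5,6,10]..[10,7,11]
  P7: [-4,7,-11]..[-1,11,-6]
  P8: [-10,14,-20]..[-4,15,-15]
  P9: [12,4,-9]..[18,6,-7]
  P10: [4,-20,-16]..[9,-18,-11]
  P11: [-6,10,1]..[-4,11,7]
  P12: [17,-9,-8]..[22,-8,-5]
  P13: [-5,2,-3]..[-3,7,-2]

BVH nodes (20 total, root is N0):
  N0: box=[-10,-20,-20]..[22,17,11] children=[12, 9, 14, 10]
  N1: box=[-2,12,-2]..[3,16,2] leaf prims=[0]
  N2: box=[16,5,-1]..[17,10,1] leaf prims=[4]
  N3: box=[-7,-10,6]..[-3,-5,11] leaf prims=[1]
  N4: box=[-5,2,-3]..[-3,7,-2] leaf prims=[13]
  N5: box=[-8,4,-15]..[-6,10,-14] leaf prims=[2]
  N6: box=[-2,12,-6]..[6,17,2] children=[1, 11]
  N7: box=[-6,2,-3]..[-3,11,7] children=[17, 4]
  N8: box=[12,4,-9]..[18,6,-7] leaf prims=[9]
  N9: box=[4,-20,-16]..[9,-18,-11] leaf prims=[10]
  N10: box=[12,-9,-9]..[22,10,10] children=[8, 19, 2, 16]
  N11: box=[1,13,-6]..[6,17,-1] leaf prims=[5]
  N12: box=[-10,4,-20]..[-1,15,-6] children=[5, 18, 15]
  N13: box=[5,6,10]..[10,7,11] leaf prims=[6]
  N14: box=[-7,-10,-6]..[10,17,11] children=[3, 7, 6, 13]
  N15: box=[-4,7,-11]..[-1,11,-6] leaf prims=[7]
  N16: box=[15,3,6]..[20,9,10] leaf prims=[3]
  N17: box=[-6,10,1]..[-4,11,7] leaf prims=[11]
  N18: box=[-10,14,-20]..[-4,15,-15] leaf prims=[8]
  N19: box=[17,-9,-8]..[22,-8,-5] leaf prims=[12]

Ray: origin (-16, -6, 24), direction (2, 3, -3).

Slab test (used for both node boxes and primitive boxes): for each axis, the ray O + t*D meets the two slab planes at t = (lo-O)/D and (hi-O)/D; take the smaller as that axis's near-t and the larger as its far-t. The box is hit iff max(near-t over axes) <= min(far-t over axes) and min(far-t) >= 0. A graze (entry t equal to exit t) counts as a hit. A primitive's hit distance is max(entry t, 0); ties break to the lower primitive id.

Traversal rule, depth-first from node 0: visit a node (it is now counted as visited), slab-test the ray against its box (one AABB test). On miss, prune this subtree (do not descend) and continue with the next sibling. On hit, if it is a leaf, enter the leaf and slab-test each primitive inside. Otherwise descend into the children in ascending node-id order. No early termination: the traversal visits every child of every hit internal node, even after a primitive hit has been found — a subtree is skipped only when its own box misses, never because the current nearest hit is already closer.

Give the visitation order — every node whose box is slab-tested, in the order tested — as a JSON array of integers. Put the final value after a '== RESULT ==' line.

Trace the traversal:
N0 x:[3,19] y:[-14/3,23/3] z:[13/3,44/3] -> hit [13/3,23/3], descend [9, 10, 12, 14]
  N9 x:[10,25/2] y:[-14/3,-4] z:[35/3,40/3] -> miss, prune
  N10 x:[14,19] y:[-1,16/3] z:[14/3,11] -> miss, prune
  N12 x:[3,15/2] y:[10/3,7] z:[10,44/3] -> miss, prune
  N14 x:[9/2,13] y:[-4/3,23/3] z:[13/3,10] -> hit [9/2,23/3], descend [3, 6, 7, 13]
    N3 x:[9/2,13/2] y:[-4/3,1/3] z:[13/3,6] -> miss, prune
    N6 x:[7,11] y:[6,23/3] z:[22/3,10] -> hit [22/3,23/3], descend [1, 11]
      N1 x:[7,19/2] y:[6,22/3] z:[22/3,26/3] -> hit [22/3,22/3] leaf, test {P0@t=22/3}
      N11 x:[17/2,11] y:[19/3,23/3] z:[25/3,10] -> miss, prune
    N7 x:[5,13/2] y:[8/3,17/3] z:[17/3,9] -> hit [17/3,17/3], descend [4, 17]
      N4 x:[11/2,13/2] y:[8/3,13/3] z:[26/3,9] -> miss, prune
      N17 x:[5,6] y:[16/3,17/3] z:[17/3,23/3] -> hit [17/3,17/3] leaf, test {P11@t=17/3}
    N13 x:[21/2,13] y:[4,13/3] z:[13/3,14/3] -> miss, prune

13 AABB tests over nodes [0, 9, 10, 12, 14, 3, 6, 1, 11, 7, 4, 17, 13]; 2 leaves entered; closest P11.

== RESULT ==
[0, 9, 10, 12, 14, 3, 6, 1, 11, 7, 4, 17, 13]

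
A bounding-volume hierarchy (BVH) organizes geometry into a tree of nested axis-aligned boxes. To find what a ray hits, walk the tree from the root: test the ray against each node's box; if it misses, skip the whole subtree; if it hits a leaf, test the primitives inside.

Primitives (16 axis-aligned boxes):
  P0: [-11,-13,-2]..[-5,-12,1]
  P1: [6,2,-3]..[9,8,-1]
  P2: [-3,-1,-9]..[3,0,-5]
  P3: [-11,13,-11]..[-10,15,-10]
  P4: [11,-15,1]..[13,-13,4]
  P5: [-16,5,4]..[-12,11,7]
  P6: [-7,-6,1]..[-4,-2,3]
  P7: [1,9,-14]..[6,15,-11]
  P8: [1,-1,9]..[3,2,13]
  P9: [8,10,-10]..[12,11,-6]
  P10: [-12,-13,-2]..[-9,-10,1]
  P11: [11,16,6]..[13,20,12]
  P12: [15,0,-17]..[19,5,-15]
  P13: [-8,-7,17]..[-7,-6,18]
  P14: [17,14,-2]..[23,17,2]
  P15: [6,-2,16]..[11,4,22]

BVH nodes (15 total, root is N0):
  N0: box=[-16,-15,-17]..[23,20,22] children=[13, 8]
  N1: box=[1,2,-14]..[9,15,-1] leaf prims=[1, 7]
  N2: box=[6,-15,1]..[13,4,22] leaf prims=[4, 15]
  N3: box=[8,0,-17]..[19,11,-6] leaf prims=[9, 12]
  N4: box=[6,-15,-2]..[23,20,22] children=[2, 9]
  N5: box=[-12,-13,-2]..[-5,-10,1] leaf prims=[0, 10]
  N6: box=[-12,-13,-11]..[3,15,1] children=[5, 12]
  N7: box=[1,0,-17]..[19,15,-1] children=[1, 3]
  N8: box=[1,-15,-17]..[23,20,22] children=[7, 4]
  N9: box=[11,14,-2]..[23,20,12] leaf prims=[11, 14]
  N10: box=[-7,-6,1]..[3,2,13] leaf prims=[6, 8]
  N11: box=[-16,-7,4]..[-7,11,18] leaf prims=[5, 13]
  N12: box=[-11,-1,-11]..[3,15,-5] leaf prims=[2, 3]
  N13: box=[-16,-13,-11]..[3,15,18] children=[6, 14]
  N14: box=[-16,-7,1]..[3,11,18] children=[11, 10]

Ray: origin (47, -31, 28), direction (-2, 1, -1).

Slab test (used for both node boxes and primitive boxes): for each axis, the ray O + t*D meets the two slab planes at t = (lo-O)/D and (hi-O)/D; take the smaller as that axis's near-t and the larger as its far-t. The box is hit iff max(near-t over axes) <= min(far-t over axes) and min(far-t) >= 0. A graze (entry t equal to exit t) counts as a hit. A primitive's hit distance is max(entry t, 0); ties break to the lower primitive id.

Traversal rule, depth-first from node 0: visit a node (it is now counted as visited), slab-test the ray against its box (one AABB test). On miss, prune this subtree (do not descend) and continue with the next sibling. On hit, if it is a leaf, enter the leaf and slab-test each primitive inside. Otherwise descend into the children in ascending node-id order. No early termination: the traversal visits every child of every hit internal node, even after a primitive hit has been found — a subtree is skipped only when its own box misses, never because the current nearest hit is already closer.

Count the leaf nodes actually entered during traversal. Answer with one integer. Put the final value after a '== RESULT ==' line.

Walk:
N0 x:[12,63/2] y:[16,51] z:[6,45] -> hit [16,63/2], descend [8, 13]
  N8 x:[12,23] y:[16,51] z:[6,45] -> hit [16,23], descend [4, 7]
    N4 x:[12,41/2] y:[16,51] z:[6,30] -> hit [16,41/2], descend [2, 9]
      N2 x:[17,41/2] y:[16,35] z:[6,27] -> hit [17,41/2] leaf, test {P4(miss), P15(miss)}
      N9 x:[12,18] y:[45,51] z:[16,30] -> miss, prune
    N7 x:[14,23] y:[31,46] z:[29,45] -> miss, prune
  N13 x:[22,63/2] y:[18,46] z:[10,39] -> hit [22,63/2], descend [6, 14]
    N6 x:[22,59/2] y:[18,46] z:[27,39] -> hit [27,59/2], descend [5, 12]
      N5 x:[26,59/2] y:[18,21] z:[27,30] -> miss, prune
      N12 x:[22,29] y:[30,46] z:[33,39] -> miss, prune
    N14 x:[22,63/2] y:[24,42] z:[10,27] -> hit [24,27], descend [10, 11]
      N10 x:[22,27] y:[25,33] z:[15,27] -> hit [25,27] leaf, test {P6@t=51/2, P8(miss)}
      N11 x:[27,63/2] y:[24,42] z:[10,24] -> miss, prune

Summary -> nodes [0, 8, 4, 2, 9, 7, 13, 6, 5, 12, 14, 10, 11]; box-tests=13; leaf-entries=2; first=P6

== RESULT ==
2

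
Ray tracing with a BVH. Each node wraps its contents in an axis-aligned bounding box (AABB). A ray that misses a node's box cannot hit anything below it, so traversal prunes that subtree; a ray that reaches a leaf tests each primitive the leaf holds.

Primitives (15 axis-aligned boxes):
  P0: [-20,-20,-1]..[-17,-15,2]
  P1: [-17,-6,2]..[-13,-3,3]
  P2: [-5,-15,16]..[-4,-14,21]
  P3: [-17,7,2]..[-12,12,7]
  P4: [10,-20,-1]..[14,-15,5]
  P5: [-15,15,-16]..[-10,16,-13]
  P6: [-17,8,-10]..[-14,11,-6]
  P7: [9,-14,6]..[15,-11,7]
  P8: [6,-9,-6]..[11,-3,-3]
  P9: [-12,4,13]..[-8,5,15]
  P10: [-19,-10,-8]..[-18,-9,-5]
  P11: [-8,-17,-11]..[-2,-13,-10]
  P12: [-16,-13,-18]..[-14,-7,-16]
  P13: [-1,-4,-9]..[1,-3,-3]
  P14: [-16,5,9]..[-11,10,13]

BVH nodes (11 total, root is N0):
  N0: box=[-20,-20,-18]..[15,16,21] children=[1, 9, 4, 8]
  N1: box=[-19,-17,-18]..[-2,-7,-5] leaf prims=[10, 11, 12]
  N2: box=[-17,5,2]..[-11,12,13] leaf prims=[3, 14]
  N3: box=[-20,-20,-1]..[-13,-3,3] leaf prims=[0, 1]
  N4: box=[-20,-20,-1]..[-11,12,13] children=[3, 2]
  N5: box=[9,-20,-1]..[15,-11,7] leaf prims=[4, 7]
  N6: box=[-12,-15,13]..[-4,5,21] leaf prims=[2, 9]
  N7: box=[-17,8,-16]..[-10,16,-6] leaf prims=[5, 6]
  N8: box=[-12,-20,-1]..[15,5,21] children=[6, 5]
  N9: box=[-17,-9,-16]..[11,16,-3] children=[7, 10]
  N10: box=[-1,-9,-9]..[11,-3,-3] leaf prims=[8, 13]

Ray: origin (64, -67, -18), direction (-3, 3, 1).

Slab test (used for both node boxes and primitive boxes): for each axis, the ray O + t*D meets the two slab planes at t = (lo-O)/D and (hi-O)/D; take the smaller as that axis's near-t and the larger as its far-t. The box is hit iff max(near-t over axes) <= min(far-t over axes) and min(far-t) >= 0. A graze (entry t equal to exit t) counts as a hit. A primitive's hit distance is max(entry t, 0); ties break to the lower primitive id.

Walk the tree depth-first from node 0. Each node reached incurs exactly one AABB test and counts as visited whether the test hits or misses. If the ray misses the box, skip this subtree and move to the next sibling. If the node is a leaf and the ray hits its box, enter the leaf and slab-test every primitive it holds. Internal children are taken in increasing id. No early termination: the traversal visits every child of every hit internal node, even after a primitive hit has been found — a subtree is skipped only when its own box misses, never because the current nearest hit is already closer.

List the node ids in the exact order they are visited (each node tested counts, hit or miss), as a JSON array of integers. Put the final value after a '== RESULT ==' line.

Walk:
N0 x:[49/3,28] y:[47/3,83/3] z:[0,39] -> hit [49/3,83/3], descend [1, 4, 8, 9]
  N1 x:[22,83/3] y:[50/3,20] z:[0,13] -> miss, prune
  N4 x:[25,28] y:[47/3,79/3] z:[17,31] -> hit [25,79/3], descend [2, 3]
    N2 x:[25,27] y:[24,79/3] z:[20,31] -> hit [25,79/3] leaf, test {P3(miss), P14(miss)}
    N3 x:[77/3,28] y:[47/3,64/3] z:[17,21] -> miss, prune
  N8 x:[49/3,76/3] y:[47/3,24] z:[17,39] -> hit [17,24], descend [5, 6]
    N5 x:[49/3,55/3] y:[47/3,56/3] z:[17,25] -> hit [17,55/3] leaf, test {P4@t=17, P7(miss)}
    N6 x:[68/3,76/3] y:[52/3,24] z:[31,39] -> miss, prune
  N9 x:[53/3,27] y:[58/3,83/3] z:[2,15] -> miss, prune

Summary -> nodes [0, 1, 4, 2, 3, 8, 5, 6, 9]; box-tests=9; leaf-entries=2; first=P4

== RESULT ==
[0, 1, 4, 2, 3, 8, 5, 6, 9]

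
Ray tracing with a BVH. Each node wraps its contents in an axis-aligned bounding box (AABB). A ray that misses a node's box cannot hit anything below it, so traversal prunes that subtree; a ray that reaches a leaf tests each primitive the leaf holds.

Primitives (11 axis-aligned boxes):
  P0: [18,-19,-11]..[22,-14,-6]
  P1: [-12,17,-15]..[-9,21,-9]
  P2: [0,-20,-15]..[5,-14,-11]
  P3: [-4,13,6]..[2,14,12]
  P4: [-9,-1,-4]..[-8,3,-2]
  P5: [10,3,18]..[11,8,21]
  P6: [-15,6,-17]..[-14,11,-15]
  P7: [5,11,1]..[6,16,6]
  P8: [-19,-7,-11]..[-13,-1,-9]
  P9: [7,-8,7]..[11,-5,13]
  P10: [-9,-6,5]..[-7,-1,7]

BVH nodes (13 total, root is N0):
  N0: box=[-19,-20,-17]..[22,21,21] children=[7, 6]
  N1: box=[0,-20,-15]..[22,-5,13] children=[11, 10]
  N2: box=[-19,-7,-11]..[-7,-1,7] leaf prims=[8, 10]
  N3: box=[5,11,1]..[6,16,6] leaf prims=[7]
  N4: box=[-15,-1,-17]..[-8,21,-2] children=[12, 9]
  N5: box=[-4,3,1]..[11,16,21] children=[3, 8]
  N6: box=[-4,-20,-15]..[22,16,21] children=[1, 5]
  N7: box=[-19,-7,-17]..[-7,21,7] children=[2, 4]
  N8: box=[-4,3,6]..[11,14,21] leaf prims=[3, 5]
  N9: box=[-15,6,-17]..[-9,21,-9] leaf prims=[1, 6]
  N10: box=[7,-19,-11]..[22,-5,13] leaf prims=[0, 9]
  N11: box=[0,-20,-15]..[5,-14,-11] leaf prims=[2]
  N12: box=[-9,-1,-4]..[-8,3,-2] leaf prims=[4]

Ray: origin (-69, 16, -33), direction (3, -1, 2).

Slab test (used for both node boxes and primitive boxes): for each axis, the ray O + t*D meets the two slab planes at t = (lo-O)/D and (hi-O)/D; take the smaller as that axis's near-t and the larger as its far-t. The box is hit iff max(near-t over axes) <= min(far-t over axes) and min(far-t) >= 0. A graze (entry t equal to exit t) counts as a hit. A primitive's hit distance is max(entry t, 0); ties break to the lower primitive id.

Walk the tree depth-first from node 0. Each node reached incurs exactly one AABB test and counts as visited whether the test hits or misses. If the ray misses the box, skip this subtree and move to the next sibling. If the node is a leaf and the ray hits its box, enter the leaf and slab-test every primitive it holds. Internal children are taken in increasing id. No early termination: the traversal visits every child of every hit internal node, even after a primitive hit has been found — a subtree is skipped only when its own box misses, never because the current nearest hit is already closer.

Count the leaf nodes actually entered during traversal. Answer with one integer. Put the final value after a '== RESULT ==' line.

Traverse from the root:
N0 x:[50/3,91/3] y:[-5,36] z:[8,27] -> hit [50/3,27], descend [6, 7]
  N6 x:[65/3,91/3] y:[0,36] z:[9,27] -> hit [65/3,27], descend [1, 5]
    N1 x:[23,91/3] y:[21,36] z:[9,23] -> hit [23,23], descend [10, 11]
      N10 x:[76/3,91/3] y:[21,35] z:[11,23] -> miss, prune
      N11 x:[23,74/3] y:[30,36] z:[9,11] -> miss, prune
    N5 x:[65/3,80/3] y:[0,13] z:[17,27] -> miss, prune
  N7 x:[50/3,62/3] y:[-5,23] z:[8,20] -> hit [50/3,20], descend [2, 4]
    N2 x:[50/3,62/3] y:[17,23] z:[11,20] -> hit [17,20] leaf, test {P8(miss), P10@t=20}
    N4 x:[18,61/3] y:[-5,17] z:[8,31/2] -> miss, prune

9 AABB tests over nodes [0, 6, 1, 10, 11, 5, 7, 2, 4]; 1 leaf entered; closest P10.

== RESULT ==
1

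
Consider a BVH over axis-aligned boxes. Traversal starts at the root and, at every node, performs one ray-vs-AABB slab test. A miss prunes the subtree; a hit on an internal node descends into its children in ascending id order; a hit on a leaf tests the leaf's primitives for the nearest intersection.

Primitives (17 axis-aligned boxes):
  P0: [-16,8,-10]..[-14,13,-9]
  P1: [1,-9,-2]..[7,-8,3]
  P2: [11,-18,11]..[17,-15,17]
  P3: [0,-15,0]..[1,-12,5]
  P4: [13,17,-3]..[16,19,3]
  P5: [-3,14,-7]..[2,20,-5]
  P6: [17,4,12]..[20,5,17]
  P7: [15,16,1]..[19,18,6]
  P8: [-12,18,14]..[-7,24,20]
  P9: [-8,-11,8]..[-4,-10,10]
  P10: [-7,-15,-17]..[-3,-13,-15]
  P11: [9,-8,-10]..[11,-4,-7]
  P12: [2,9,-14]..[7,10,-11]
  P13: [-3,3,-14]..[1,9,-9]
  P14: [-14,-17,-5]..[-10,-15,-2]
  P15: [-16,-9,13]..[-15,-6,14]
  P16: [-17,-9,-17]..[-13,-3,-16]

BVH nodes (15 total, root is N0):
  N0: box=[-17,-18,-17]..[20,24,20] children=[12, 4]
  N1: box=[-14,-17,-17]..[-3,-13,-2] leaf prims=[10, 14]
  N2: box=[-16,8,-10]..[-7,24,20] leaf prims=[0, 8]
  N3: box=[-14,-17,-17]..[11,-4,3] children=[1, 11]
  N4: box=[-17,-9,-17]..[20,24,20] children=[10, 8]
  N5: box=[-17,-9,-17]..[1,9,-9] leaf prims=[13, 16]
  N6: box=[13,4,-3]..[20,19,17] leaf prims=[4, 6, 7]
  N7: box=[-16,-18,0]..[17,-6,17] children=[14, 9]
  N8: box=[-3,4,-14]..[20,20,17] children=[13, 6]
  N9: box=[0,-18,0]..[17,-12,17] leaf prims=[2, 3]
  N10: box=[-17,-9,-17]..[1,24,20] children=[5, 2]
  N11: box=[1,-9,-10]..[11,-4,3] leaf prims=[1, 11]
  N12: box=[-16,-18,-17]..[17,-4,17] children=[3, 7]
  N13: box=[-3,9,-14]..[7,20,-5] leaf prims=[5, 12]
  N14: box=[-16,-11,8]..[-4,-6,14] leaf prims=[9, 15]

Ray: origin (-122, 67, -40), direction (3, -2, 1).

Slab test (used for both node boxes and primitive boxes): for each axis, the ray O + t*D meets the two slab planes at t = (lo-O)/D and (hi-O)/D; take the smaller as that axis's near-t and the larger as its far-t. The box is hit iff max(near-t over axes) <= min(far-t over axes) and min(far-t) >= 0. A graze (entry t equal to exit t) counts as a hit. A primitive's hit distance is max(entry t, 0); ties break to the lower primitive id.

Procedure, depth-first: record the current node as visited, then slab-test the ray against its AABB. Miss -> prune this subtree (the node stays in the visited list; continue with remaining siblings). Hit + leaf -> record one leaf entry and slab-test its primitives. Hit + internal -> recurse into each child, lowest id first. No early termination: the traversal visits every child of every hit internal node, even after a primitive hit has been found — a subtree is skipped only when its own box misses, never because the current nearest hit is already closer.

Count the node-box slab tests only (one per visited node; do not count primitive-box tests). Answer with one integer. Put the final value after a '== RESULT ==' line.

Traverse from the root:
N0 x:[35,142/3] y:[43/2,85/2] z:[23,60] -> hit [35,85/2], descend [4, 12]
  N4 x:[35,142/3] y:[43/2,38] z:[23,60] -> hit [35,38], descend [8, 10]
    N8 x:[119/3,142/3] y:[47/2,63/2] z:[26,57] -> miss, prune
    N10 x:[35,41] y:[43/2,38] z:[23,60] -> hit [35,38], descend [2, 5]
      N2 x:[106/3,115/3] y:[43/2,59/2] z:[30,60] -> miss, prune
      N5 x:[35,41] y:[29,38] z:[23,31] -> miss, prune
  N12 x:[106/3,139/3] y:[71/2,85/2] z:[23,57] -> hit [71/2,85/2], descend [3, 7]
    N3 x:[36,133/3] y:[71/2,42] z:[23,43] -> hit [36,42], descend [1, 11]
      N1 x:[36,119/3] y:[40,42] z:[23,38] -> miss, prune
      N11 x:[41,133/3] y:[71/2,38] z:[30,43] -> miss, prune
    N7 x:[106/3,139/3] y:[73/2,85/2] z:[40,57] -> hit [40,85/2], descend [9, 14]
      N9 x:[122/3,139/3] y:[79/2,85/2] z:[40,57] -> hit [122/3,85/2] leaf, test {P2(miss), P3@t=122/3}
      N14 x:[106/3,118/3] y:[73/2,39] z:[48,54] -> miss, prune

13 AABB tests over nodes [0, 4, 8, 10, 2, 5, 12, 3, 1, 11, 7, 9, 14]; 1 leaf entered; closest P3.

== RESULT ==
13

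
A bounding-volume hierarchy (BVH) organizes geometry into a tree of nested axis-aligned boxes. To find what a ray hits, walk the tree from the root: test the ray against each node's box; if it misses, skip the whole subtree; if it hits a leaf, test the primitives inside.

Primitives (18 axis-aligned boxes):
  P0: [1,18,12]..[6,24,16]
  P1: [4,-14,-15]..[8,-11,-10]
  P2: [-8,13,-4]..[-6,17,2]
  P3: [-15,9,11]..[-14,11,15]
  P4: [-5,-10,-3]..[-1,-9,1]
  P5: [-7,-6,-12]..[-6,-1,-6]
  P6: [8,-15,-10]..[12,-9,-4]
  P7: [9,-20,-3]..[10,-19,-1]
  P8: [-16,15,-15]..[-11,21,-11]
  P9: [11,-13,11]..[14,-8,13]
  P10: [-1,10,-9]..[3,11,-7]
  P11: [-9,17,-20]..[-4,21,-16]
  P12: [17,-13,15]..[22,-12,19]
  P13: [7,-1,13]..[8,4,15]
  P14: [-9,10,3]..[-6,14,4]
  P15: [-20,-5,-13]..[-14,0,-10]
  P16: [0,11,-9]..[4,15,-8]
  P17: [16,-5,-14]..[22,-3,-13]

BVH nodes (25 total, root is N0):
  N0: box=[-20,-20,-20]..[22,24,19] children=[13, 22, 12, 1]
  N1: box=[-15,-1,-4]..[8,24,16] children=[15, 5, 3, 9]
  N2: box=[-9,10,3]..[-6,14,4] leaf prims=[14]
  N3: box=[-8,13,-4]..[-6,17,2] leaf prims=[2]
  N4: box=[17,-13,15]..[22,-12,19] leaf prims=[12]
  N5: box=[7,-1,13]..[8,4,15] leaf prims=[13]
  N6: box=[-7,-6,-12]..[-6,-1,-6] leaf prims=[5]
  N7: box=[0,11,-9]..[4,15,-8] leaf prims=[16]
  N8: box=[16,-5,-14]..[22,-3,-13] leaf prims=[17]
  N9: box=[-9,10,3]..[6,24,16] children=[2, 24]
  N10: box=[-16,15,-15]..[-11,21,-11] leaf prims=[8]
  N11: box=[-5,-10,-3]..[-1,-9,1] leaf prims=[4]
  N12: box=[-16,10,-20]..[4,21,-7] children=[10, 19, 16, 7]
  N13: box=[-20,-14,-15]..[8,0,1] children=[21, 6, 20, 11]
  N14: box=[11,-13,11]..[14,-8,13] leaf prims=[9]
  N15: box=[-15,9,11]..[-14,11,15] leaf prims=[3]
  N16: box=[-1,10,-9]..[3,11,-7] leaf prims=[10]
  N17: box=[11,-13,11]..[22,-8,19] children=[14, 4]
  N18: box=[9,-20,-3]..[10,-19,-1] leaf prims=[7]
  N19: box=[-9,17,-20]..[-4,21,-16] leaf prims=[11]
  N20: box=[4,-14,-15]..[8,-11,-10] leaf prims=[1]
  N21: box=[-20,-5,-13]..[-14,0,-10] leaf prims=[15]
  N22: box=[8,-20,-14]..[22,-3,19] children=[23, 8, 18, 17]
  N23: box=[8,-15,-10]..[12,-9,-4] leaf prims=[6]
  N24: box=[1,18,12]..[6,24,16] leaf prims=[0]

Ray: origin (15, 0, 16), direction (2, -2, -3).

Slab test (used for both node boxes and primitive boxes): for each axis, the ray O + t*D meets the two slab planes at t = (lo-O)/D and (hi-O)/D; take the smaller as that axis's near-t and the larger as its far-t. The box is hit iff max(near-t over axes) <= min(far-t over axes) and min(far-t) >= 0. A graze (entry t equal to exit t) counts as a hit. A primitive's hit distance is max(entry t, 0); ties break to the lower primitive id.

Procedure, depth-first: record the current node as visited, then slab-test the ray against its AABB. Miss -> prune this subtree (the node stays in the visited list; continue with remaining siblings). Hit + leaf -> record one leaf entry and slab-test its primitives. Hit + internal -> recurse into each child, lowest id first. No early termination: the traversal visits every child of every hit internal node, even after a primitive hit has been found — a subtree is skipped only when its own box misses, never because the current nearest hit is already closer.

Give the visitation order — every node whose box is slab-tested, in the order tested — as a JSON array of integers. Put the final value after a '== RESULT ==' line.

Trace the traversal:
N0 x:[-35/2,7/2] y:[-12,10] z:[-1,12] -> hit [-1,7/2], descend [1, 12, 13, 22]
  N1 x:[-15,-7/2] y:[-12,1/2] z:[0,20/3] -> miss, prune
  N12 x:[-31/2,-11/2] y:[-21/2,-5] z:[23/3,12] -> miss, prune
  N13 x:[-35/2,-7/2] y:[0,7] z:[5,31/3] -> miss, prune
  N22 x:[-7/2,7/2] y:[3/2,10] z:[-1,10] -> hit [3/2,7/2], descend [8, 17, 18, 23]
    N8 x:[1/2,7/2] y:[3/2,5/2] z:[29/3,10] -> miss, prune
    N17 x:[-2,7/2] y:[4,13/2] z:[-1,5/3] -> miss, prune
    N18 x:[-3,-5/2] y:[19/2,10] z:[17/3,19/3] -> miss, prune
    N23 x:[-7/2,-3/2] y:[9/2,15/2] z:[20/3,26/3] -> miss, prune

order=[0, 1, 12, 13, 22, 8, 17, 18, 23]  |boxes|=9  |leaves|=0  hit=miss

== RESULT ==
[0, 1, 12, 13, 22, 8, 17, 18, 23]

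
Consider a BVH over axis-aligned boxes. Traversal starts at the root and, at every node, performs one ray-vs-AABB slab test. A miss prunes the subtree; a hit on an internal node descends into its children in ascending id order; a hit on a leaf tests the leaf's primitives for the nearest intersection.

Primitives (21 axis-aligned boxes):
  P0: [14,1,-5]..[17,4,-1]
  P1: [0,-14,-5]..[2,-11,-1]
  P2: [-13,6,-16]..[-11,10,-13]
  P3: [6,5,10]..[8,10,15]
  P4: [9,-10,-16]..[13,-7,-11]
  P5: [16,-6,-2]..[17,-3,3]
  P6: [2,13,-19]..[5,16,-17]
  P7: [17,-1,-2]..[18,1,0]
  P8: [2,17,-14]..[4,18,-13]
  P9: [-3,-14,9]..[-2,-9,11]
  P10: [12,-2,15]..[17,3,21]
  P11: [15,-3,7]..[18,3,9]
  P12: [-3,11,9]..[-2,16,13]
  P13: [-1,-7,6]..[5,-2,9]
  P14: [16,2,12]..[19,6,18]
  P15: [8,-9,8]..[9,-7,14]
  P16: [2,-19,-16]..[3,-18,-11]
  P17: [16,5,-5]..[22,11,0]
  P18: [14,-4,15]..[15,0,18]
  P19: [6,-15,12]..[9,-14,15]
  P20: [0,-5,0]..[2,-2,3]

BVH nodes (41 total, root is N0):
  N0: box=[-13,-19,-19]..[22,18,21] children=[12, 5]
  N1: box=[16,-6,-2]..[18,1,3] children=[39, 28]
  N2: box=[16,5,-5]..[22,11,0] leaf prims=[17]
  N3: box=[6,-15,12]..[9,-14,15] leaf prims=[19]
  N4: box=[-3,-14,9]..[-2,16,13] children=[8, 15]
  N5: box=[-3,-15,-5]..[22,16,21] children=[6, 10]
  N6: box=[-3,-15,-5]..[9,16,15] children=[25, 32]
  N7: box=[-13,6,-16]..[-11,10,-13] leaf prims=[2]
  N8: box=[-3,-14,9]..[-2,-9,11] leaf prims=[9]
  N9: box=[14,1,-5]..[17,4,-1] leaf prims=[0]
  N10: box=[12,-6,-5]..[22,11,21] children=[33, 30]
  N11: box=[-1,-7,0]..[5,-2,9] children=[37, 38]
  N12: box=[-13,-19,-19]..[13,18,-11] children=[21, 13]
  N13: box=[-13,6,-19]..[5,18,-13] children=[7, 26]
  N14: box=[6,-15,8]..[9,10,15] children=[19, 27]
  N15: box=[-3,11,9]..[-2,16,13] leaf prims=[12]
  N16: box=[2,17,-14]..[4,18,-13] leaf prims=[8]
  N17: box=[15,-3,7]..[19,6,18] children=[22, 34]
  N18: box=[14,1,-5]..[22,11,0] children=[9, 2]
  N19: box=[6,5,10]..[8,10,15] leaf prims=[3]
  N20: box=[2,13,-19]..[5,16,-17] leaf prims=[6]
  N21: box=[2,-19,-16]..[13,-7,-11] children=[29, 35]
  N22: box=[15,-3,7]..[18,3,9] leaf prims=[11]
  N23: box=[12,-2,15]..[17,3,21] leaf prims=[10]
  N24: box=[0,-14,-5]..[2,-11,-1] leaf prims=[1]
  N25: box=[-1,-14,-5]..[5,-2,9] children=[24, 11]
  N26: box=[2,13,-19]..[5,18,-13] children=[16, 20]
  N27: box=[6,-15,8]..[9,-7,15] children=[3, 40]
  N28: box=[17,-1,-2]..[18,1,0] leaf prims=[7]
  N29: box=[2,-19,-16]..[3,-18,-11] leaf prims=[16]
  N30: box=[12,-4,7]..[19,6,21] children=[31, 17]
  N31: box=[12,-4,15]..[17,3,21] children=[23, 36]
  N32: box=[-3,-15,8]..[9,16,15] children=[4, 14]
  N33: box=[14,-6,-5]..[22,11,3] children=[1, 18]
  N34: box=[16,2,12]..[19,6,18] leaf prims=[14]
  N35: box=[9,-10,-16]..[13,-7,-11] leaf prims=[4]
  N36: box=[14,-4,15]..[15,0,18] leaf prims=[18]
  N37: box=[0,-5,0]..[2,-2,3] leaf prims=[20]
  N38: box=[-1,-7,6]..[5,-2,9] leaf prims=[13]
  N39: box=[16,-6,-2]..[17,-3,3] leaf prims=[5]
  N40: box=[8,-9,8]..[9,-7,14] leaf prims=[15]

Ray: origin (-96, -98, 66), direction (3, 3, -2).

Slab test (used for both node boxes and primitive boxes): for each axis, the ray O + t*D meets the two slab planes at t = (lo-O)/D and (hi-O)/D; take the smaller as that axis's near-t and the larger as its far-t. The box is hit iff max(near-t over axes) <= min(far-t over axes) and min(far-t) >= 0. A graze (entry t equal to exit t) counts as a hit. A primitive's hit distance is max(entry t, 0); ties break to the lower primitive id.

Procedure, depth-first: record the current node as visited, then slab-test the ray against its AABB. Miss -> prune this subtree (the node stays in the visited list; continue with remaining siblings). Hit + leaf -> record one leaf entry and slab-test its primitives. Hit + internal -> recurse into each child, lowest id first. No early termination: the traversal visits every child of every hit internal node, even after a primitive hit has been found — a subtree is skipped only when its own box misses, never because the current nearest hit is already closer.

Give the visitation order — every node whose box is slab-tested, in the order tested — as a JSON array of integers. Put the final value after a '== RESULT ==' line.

Walk:
N0 x:[83/3,118/3] y:[79/3,116/3] z:[45/2,85/2] -> hit [83/3,116/3], descend [5, 12]
  N5 x:[31,118/3] y:[83/3,38] z:[45/2,71/2] -> hit [31,71/2], descend [6, 10]
    N6 x:[31,35] y:[83/3,38] z:[51/2,71/2] -> hit [31,35], descend [25, 32]
      N25 x:[95/3,101/3] y:[28,32] z:[57/2,71/2] -> hit [95/3,32], descend [11, 24]
        N11 x:[95/3,101/3] y:[91/3,32] z:[57/2,33] -> hit [95/3,32], descend [37, 38]
          N37 x:[32,98/3] y:[31,32] z:[63/2,33] -> hit [32,32] leaf, test {P20@t=32}
          N38 x:[95/3,101/3] y:[91/3,32] z:[57/2,30] -> miss, prune
        N24 x:[32,98/3] y:[28,29] z:[67/2,71/2] -> miss, prune
      N32 x:[31,35] y:[83/3,38] z:[51/2,29] -> miss, prune
    N10 x:[36,118/3] y:[92/3,109/3] z:[45/2,71/2] -> miss, prune
  N12 x:[83/3,109/3] y:[79/3,116/3] z:[77/2,85/2] -> miss, prune

Summary -> nodes [0, 5, 6, 25, 11, 37, 38, 24, 32, 10, 12]; box-tests=11; leaf-entries=1; first=P20

== RESULT ==
[0, 5, 6, 25, 11, 37, 38, 24, 32, 10, 12]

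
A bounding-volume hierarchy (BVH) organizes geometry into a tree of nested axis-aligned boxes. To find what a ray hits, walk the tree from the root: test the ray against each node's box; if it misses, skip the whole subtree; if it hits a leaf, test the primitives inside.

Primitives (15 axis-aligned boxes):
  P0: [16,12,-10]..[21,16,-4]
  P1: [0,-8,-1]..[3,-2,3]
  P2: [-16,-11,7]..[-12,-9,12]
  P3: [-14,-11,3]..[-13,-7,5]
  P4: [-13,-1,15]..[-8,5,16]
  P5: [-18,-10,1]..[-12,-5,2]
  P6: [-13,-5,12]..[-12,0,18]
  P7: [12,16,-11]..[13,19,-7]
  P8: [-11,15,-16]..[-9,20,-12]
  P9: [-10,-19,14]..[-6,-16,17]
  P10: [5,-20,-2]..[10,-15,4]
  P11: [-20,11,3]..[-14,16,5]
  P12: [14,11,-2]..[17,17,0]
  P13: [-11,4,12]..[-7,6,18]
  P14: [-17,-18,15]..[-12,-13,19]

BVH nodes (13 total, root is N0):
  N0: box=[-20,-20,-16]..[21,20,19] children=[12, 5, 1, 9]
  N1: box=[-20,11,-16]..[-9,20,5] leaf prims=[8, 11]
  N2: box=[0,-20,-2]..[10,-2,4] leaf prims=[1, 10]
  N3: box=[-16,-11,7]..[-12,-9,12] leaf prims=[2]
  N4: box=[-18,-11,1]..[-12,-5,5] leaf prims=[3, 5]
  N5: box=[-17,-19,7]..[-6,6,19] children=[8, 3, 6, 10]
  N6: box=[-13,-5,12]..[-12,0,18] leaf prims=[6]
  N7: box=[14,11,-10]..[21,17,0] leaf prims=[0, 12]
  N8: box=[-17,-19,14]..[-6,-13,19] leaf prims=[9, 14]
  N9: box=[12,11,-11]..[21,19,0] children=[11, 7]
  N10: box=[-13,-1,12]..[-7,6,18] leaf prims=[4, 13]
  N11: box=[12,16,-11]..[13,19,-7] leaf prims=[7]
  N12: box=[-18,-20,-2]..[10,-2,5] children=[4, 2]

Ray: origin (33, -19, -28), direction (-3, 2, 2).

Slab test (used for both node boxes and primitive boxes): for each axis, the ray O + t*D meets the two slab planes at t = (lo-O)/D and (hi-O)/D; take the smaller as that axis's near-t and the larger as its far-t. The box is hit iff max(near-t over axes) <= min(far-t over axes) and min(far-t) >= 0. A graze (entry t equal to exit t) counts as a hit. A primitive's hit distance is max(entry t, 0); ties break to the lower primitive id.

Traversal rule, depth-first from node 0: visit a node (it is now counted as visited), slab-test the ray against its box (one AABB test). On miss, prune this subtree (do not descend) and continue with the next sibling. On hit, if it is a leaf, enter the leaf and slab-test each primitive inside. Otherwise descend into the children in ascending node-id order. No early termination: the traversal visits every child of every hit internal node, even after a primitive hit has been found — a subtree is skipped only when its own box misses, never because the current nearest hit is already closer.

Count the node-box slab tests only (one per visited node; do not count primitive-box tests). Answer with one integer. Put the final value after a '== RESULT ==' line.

Walk:
N0 x:[4,53/3] y:[-1/2,39/2] z:[6,47/2] -> hit [6,53/3], descend [1, 5, 9, 12]
  N1 x:[14,53/3] y:[15,39/2] z:[6,33/2] -> hit [15,33/2] leaf, test {P8(miss), P11@t=47/3}
  N5 x:[13,50/3] y:[0,25/2] z:[35/2,47/2] -> miss, prune
  N9 x:[4,7] y:[15,19] z:[17/2,14] -> miss, prune
  N12 x:[23/3,17] y:[-1/2,17/2] z:[13,33/2] -> miss, prune

Summary -> nodes [0, 1, 5, 9, 12]; box-tests=5; leaf-entries=1; first=P11

== RESULT ==
5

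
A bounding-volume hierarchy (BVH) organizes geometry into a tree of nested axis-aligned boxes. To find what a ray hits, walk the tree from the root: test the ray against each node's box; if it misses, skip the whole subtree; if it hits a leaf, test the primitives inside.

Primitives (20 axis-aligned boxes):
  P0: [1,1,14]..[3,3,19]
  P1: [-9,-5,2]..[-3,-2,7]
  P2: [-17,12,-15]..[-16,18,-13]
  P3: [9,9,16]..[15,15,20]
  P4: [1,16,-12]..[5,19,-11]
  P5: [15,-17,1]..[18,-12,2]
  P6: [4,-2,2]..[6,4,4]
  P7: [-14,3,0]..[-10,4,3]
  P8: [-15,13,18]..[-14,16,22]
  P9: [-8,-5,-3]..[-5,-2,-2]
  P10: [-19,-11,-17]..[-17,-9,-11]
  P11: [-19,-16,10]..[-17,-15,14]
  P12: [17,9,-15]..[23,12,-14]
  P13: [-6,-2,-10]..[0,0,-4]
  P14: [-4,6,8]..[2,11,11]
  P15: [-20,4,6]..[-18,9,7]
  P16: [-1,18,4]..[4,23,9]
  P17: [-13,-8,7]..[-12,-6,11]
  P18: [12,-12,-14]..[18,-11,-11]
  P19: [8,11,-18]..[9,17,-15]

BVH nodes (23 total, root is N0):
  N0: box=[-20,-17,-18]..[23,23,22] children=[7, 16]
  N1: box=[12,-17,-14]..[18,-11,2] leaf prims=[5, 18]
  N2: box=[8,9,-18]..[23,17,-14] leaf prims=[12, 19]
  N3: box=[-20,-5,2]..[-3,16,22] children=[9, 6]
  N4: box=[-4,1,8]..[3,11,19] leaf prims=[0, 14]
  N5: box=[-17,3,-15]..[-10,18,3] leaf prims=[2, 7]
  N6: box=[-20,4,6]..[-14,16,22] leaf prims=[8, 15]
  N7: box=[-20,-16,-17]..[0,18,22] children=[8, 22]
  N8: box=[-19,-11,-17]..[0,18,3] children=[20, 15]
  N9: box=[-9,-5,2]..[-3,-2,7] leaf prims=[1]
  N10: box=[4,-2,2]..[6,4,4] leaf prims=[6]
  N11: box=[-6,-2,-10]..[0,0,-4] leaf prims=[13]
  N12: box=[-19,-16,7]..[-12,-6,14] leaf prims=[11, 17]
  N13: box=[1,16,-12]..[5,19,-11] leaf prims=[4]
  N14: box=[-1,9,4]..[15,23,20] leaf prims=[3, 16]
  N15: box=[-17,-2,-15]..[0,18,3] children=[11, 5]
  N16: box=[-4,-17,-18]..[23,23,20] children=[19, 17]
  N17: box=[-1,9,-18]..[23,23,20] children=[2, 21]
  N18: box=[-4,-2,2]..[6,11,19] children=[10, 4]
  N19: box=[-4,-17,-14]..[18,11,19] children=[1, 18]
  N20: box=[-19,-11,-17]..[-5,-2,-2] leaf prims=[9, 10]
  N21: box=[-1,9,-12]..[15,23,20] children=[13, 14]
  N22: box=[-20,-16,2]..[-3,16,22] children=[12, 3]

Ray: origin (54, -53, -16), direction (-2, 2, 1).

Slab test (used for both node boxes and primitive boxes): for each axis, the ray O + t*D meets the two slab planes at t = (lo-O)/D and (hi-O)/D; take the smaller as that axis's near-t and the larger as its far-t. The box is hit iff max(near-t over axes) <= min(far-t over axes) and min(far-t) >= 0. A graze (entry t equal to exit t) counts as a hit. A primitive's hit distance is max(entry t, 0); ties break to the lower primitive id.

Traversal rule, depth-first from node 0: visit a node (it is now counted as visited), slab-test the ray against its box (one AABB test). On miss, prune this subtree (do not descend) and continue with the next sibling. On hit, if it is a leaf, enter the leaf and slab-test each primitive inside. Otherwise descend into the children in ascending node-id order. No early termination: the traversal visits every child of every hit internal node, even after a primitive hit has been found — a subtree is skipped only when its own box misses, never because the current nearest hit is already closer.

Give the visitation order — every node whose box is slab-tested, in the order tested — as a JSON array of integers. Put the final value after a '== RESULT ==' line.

Traverse from the root:
N0 x:[31/2,37] y:[18,38] z:[-2,38] -> hit [18,37], descend [7, 16]
  N7 x:[27,37] y:[37/2,71/2] z:[-1,38] -> hit [27,71/2], descend [8, 22]
    N8 x:[27,73/2] y:[21,71/2] z:[-1,19] -> miss, prune
    N22 x:[57/2,37] y:[37/2,69/2] z:[18,38] -> hit [57/2,69/2], descend [3, 12]
      N3 x:[57/2,37] y:[24,69/2] z:[18,38] -> hit [57/2,69/2], descend [6, 9]
        N6 x:[34,37] y:[57/2,69/2] z:[22,38] -> hit [34,69/2] leaf, test {P8@t=34, P15(miss)}
        N9 x:[57/2,63/2] y:[24,51/2] z:[18,23] -> miss, prune
      N12 x:[33,73/2] y:[37/2,47/2] z:[23,30] -> miss, prune
  N16 x:[31/2,29] y:[18,38] z:[-2,36] -> hit [18,29], descend [17, 19]
    N17 x:[31/2,55/2] y:[31,38] z:[-2,36] -> miss, prune
    N19 x:[18,29] y:[18,32] z:[2,35] -> hit [18,29], descend [1, 18]
      N1 x:[18,21] y:[18,21] z:[2,18] -> hit [18,18] leaf, test {P5@t=18, P18(miss)}
      N18 x:[24,29] y:[51/2,32] z:[18,35] -> hit [51/2,29], descend [4, 10]
        N4 x:[51/2,29] y:[27,32] z:[24,35] -> hit [27,29] leaf, test {P0(miss), P14(miss)}
        N10 x:[24,25] y:[51/2,57/2] z:[18,20] -> miss, prune

Visited [0, 7, 8, 22, 3, 6, 9, 12, 16, 17, 19, 1, 18, 4, 10]. Tests: 15 box, 3 leaf. Nearest: P5.

== RESULT ==
[0, 7, 8, 22, 3, 6, 9, 12, 16, 17, 19, 1, 18, 4, 10]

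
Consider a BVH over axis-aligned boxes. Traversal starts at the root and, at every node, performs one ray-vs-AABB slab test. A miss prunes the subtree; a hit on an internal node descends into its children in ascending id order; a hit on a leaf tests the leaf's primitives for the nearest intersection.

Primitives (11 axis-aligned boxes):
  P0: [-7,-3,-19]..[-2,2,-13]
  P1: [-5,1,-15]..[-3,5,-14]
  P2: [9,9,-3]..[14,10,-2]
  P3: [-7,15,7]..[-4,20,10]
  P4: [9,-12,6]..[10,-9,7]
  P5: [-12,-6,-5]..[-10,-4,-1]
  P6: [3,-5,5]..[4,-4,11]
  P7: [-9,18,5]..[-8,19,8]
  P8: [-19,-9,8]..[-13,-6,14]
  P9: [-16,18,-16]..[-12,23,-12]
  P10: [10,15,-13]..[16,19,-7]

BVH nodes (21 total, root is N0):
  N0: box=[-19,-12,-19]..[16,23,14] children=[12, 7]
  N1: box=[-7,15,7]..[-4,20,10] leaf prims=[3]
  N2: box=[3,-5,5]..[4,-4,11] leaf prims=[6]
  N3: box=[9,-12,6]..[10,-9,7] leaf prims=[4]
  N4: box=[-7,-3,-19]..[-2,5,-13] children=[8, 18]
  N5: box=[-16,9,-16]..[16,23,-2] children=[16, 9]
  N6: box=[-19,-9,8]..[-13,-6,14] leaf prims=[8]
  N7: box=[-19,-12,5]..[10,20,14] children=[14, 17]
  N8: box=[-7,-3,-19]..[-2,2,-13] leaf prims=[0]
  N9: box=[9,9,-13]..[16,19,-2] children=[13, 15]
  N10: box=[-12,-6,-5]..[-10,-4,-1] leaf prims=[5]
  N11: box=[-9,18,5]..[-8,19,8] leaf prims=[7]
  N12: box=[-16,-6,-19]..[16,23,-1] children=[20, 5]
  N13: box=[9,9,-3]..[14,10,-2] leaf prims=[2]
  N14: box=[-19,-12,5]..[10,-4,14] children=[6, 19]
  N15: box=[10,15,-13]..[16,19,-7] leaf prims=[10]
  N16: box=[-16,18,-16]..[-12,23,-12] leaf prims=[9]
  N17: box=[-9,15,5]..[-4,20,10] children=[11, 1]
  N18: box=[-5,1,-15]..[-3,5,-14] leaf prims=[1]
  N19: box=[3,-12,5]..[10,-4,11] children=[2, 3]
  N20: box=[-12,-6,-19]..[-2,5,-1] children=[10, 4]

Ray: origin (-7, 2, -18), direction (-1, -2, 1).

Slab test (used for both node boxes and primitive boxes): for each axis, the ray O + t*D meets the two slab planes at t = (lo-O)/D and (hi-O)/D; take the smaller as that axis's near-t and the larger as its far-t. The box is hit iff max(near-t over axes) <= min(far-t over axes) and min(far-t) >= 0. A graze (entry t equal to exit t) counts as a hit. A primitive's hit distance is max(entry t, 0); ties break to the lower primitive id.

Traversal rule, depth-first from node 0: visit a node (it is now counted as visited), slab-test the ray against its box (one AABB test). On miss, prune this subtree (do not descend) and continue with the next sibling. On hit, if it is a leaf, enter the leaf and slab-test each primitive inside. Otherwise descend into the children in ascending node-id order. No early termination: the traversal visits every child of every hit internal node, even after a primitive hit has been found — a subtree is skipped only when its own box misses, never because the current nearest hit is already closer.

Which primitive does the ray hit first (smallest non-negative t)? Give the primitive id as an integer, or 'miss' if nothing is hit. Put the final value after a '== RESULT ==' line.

Walk:
N0 x:[-23,12] y:[-21/2,7] z:[-1,32] -> hit [-1,7], descend [7, 12]
  N7 x:[-17,12] y:[-9,7] z:[23,32] -> miss, prune
  N12 x:[-23,9] y:[-21/2,4] z:[-1,17] -> hit [-1,4], descend [5, 20]
    N5 x:[-23,9] y:[-21/2,-7/2] z:[2,16] -> miss, prune
    N20 x:[-5,5] y:[-3/2,4] z:[-1,17] -> hit [-1,4], descend [4, 10]
      N4 x:[-5,0] y:[-3/2,5/2] z:[-1,5] -> hit [-1,0], descend [8, 18]
        N8 x:[-5,0] y:[0,5/2] z:[-1,5] -> hit [0,0] leaf, test {P0@t=0}
        N18 x:[-4,-2] y:[-3/2,1/2] z:[3,4] -> miss, prune
      N10 x:[3,5] y:[3,4] z:[13,17] -> miss, prune

order=[0, 7, 12, 5, 20, 4, 8, 18, 10]  |boxes|=9  |leaves|=1  hit=P0

== RESULT ==
0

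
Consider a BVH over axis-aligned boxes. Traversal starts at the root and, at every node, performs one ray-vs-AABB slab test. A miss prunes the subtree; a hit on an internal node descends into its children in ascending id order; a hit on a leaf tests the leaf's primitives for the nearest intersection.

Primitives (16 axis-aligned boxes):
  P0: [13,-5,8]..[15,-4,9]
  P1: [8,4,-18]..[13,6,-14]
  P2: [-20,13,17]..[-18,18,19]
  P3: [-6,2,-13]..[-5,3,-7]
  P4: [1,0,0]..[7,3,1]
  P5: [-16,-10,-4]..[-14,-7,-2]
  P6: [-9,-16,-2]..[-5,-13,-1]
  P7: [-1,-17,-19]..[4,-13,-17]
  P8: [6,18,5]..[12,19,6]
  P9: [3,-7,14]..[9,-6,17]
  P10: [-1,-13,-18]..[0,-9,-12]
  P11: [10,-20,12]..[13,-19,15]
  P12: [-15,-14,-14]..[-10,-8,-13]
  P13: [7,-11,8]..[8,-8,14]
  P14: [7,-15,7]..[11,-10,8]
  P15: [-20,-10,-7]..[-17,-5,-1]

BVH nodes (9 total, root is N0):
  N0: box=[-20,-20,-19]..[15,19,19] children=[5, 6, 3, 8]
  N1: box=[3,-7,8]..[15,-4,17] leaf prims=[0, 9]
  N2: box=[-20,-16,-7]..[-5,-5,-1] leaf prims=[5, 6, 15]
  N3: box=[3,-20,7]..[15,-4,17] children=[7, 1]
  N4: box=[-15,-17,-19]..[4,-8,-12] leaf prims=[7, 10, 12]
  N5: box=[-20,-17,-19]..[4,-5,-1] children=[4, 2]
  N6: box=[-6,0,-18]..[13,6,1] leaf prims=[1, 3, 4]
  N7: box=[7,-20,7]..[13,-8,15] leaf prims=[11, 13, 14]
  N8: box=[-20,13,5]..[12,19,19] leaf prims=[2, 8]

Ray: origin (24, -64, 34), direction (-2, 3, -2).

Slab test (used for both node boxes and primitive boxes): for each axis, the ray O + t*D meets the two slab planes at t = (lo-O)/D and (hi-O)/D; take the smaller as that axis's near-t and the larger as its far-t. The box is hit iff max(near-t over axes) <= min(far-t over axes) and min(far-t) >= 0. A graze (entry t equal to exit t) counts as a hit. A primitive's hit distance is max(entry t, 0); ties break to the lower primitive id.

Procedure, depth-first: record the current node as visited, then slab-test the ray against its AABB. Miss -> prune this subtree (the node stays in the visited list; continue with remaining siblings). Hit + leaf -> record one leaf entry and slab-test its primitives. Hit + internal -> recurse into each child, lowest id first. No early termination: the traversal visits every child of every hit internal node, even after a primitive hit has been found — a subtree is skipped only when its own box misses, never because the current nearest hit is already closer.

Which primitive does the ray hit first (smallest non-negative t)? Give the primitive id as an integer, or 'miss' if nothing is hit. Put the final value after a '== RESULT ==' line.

Traverse from the root:
N0 x:[9/2,22] y:[44/3,83/3] z:[15/2,53/2] -> hit [44/3,22], descend [3, 5, 6, 8]
  N3 x:[9/2,21/2] y:[44/3,20] z:[17/2,27/2] -> miss, prune
  N5 x:[10,22] y:[47/3,59/3] z:[35/2,53/2] -> hit [35/2,59/3], descend [2, 4]
    N2 x:[29/2,22] y:[16,59/3] z:[35/2,41/2] -> hit [35/2,59/3] leaf, test {P5@t=19, P6(miss), P15(miss)}
    N4 x:[10,39/2] y:[47/3,56/3] z:[23,53/2] -> miss, prune
  N6 x:[11/2,15] y:[64/3,70/3] z:[33/2,26] -> miss, prune
  N8 x:[6,22] y:[77/3,83/3] z:[15/2,29/2] -> miss, prune

7 AABB tests over nodes [0, 3, 5, 2, 4, 6, 8]; 1 leaf entered; closest P5.

== RESULT ==
5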